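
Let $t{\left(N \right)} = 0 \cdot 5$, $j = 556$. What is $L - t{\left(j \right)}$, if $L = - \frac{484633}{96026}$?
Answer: $- \frac{25507}{5054} \approx -5.0469$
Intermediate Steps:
$t{\left(N \right)} = 0$
$L = - \frac{25507}{5054}$ ($L = \left(-484633\right) \frac{1}{96026} = - \frac{25507}{5054} \approx -5.0469$)
$L - t{\left(j \right)} = - \frac{25507}{5054} - 0 = - \frac{25507}{5054} + 0 = - \frac{25507}{5054}$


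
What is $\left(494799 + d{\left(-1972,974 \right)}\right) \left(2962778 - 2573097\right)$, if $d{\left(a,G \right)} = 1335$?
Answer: $193333993254$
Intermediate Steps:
$\left(494799 + d{\left(-1972,974 \right)}\right) \left(2962778 - 2573097\right) = \left(494799 + 1335\right) \left(2962778 - 2573097\right) = 496134 \cdot 389681 = 193333993254$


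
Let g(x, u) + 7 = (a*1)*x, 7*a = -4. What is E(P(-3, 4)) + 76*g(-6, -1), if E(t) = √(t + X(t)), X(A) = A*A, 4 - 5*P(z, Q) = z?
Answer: -1900/7 + 2*√21/5 ≈ -269.60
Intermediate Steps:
a = -4/7 (a = (⅐)*(-4) = -4/7 ≈ -0.57143)
P(z, Q) = ⅘ - z/5
g(x, u) = -7 - 4*x/7 (g(x, u) = -7 + (-4/7*1)*x = -7 - 4*x/7)
X(A) = A²
E(t) = √(t + t²)
E(P(-3, 4)) + 76*g(-6, -1) = √((⅘ - ⅕*(-3))*(1 + (⅘ - ⅕*(-3)))) + 76*(-7 - 4/7*(-6)) = √((⅘ + ⅗)*(1 + (⅘ + ⅗))) + 76*(-7 + 24/7) = √(7*(1 + 7/5)/5) + 76*(-25/7) = √((7/5)*(12/5)) - 1900/7 = √(84/25) - 1900/7 = 2*√21/5 - 1900/7 = -1900/7 + 2*√21/5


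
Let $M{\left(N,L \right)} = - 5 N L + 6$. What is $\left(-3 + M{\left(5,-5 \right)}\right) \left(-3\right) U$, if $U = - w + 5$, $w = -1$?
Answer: $-2304$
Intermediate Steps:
$U = 6$ ($U = \left(-1\right) \left(-1\right) + 5 = 1 + 5 = 6$)
$M{\left(N,L \right)} = 6 - 5 L N$ ($M{\left(N,L \right)} = - 5 L N + 6 = 6 - 5 L N$)
$\left(-3 + M{\left(5,-5 \right)}\right) \left(-3\right) U = \left(-3 - \left(-6 - 125\right)\right) \left(-3\right) 6 = \left(-3 + \left(6 + 125\right)\right) \left(-3\right) 6 = \left(-3 + 131\right) \left(-3\right) 6 = 128 \left(-3\right) 6 = \left(-384\right) 6 = -2304$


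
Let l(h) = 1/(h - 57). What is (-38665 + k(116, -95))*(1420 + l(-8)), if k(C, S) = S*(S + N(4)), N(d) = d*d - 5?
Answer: -566438963/13 ≈ -4.3572e+7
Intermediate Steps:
N(d) = -5 + d² (N(d) = d² - 5 = -5 + d²)
k(C, S) = S*(11 + S) (k(C, S) = S*(S + (-5 + 4²)) = S*(S + (-5 + 16)) = S*(S + 11) = S*(11 + S))
l(h) = 1/(-57 + h)
(-38665 + k(116, -95))*(1420 + l(-8)) = (-38665 - 95*(11 - 95))*(1420 + 1/(-57 - 8)) = (-38665 - 95*(-84))*(1420 + 1/(-65)) = (-38665 + 7980)*(1420 - 1/65) = -30685*92299/65 = -566438963/13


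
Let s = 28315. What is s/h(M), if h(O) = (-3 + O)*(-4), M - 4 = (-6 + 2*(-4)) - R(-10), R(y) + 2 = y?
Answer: 28315/4 ≈ 7078.8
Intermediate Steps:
R(y) = -2 + y
M = 2 (M = 4 + ((-6 + 2*(-4)) - (-2 - 10)) = 4 + ((-6 - 8) - 1*(-12)) = 4 + (-14 + 12) = 4 - 2 = 2)
h(O) = 12 - 4*O
s/h(M) = 28315/(12 - 4*2) = 28315/(12 - 8) = 28315/4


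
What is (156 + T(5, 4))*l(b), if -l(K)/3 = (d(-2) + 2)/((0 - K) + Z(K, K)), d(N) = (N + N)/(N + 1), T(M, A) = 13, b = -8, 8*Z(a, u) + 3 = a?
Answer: -24336/53 ≈ -459.17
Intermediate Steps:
Z(a, u) = -3/8 + a/8
d(N) = 2*N/(1 + N) (d(N) = (2*N)/(1 + N) = 2*N/(1 + N))
l(K) = -18/(-3/8 - 7*K/8) (l(K) = -3*(2*(-2)/(1 - 2) + 2)/((0 - K) + (-3/8 + K/8)) = -3*(2*(-2)/(-1) + 2)/(-K + (-3/8 + K/8)) = -3*(2*(-2)*(-1) + 2)/(-3/8 - 7*K/8) = -3*(4 + 2)/(-3/8 - 7*K/8) = -18/(-3/8 - 7*K/8))
(156 + T(5, 4))*l(b) = (156 + 13)*(144/(3 + 7*(-8))) = 169*(144/(3 - 56)) = 169*(144/(-53)) = 169*(144*(-1/53)) = 169*(-144/53) = -24336/53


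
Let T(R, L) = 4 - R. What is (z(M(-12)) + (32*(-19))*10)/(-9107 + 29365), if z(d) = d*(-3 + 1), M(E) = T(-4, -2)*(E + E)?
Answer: -2848/10129 ≈ -0.28117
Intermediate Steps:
M(E) = 16*E (M(E) = (4 - 1*(-4))*(E + E) = (4 + 4)*(2*E) = 8*(2*E) = 16*E)
z(d) = -2*d (z(d) = d*(-2) = -2*d)
(z(M(-12)) + (32*(-19))*10)/(-9107 + 29365) = (-32*(-12) + (32*(-19))*10)/(-9107 + 29365) = (-2*(-192) - 608*10)/20258 = (384 - 6080)*(1/20258) = -5696*1/20258 = -2848/10129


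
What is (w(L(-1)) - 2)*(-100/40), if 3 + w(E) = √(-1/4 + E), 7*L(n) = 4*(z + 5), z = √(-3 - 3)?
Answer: 25/2 - 5*√(511 + 112*I*√6)/28 ≈ 8.3293 - 1.0488*I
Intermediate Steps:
z = I*√6 (z = √(-6) = I*√6 ≈ 2.4495*I)
L(n) = 20/7 + 4*I*√6/7 (L(n) = (4*(I*√6 + 5))/7 = (4*(5 + I*√6))/7 = (20 + 4*I*√6)/7 = 20/7 + 4*I*√6/7)
w(E) = -3 + √(-¼ + E) (w(E) = -3 + √(-1/4 + E) = -3 + √(-1*¼ + E) = -3 + √(-¼ + E))
(w(L(-1)) - 2)*(-100/40) = ((-3 + √(-1 + 4*(20/7 + 4*I*√6/7))/2) - 2)*(-100/40) = ((-3 + √(-1 + (80/7 + 16*I*√6/7))/2) - 2)*(-100*1/40) = ((-3 + √(73/7 + 16*I*√6/7)/2) - 2)*(-5/2) = (-5 + √(73/7 + 16*I*√6/7)/2)*(-5/2) = 25/2 - 5*√(73/7 + 16*I*√6/7)/4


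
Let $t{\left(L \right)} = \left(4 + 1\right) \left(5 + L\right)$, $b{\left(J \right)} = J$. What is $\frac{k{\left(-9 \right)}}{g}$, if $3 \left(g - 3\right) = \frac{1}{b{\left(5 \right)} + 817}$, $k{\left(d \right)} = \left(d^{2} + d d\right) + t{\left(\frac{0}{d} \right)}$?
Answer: $\frac{461142}{7399} \approx 62.325$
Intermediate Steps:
$t{\left(L \right)} = 25 + 5 L$ ($t{\left(L \right)} = 5 \left(5 + L\right) = 25 + 5 L$)
$k{\left(d \right)} = 25 + 2 d^{2}$ ($k{\left(d \right)} = \left(d^{2} + d d\right) + \left(25 + 5 \frac{0}{d}\right) = \left(d^{2} + d^{2}\right) + \left(25 + 5 \cdot 0\right) = 2 d^{2} + \left(25 + 0\right) = 2 d^{2} + 25 = 25 + 2 d^{2}$)
$g = \frac{7399}{2466}$ ($g = 3 + \frac{1}{3 \left(5 + 817\right)} = 3 + \frac{1}{3 \cdot 822} = 3 + \frac{1}{3} \cdot \frac{1}{822} = 3 + \frac{1}{2466} = \frac{7399}{2466} \approx 3.0004$)
$\frac{k{\left(-9 \right)}}{g} = \frac{25 + 2 \left(-9\right)^{2}}{\frac{7399}{2466}} = \left(25 + 2 \cdot 81\right) \frac{2466}{7399} = \left(25 + 162\right) \frac{2466}{7399} = 187 \cdot \frac{2466}{7399} = \frac{461142}{7399}$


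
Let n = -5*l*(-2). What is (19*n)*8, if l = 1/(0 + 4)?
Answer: 380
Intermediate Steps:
l = ¼ (l = 1/4 = ¼ ≈ 0.25000)
n = 5/2 (n = -5*¼*(-2) = -5/4*(-2) = 5/2 ≈ 2.5000)
(19*n)*8 = (19*(5/2))*8 = (95/2)*8 = 380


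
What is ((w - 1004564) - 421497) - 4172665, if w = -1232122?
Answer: -6830848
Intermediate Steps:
((w - 1004564) - 421497) - 4172665 = ((-1232122 - 1004564) - 421497) - 4172665 = (-2236686 - 421497) - 4172665 = -2658183 - 4172665 = -6830848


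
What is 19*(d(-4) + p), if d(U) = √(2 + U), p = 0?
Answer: 19*I*√2 ≈ 26.87*I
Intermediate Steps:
19*(d(-4) + p) = 19*(√(2 - 4) + 0) = 19*(√(-2) + 0) = 19*(I*√2 + 0) = 19*(I*√2) = 19*I*√2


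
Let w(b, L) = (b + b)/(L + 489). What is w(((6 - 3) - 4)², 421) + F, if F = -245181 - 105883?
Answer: -159734119/455 ≈ -3.5106e+5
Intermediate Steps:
w(b, L) = 2*b/(489 + L) (w(b, L) = (2*b)/(489 + L) = 2*b/(489 + L))
F = -351064
w(((6 - 3) - 4)², 421) + F = 2*((6 - 3) - 4)²/(489 + 421) - 351064 = 2*(3 - 4)²/910 - 351064 = 2*(-1)²*(1/910) - 351064 = 2*1*(1/910) - 351064 = 1/455 - 351064 = -159734119/455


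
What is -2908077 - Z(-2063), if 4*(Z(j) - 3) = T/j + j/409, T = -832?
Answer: -9814963833759/3375068 ≈ -2.9081e+6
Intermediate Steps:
Z(j) = 3 - 208/j + j/1636 (Z(j) = 3 + (-832/j + j/409)/4 = 3 + (-208/j + j/1636) = 3 - 208/j + j/1636)
-2908077 - Z(-2063) = -2908077 - (3 - 208/(-2063) + (1/1636)*(-2063)) = -2908077 - (3 - 208*(-1/2063) - 2063/1636) = -2908077 - (3 + 208/2063 - 2063/1636) = -2908077 - 1*6209523/3375068 = -2908077 - 6209523/3375068 = -9814963833759/3375068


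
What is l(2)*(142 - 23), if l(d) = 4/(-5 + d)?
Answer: -476/3 ≈ -158.67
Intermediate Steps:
l(d) = 4/(-5 + d)
l(2)*(142 - 23) = (4/(-5 + 2))*(142 - 23) = (4/(-3))*119 = (4*(-1/3))*119 = -4/3*119 = -476/3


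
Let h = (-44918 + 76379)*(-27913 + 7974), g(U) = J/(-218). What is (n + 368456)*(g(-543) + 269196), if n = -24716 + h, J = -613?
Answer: -36793193494599399/218 ≈ -1.6878e+14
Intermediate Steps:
g(U) = 613/218 (g(U) = -613/(-218) = -613*(-1/218) = 613/218)
h = -627300879 (h = 31461*(-19939) = -627300879)
n = -627325595 (n = -24716 - 627300879 = -627325595)
(n + 368456)*(g(-543) + 269196) = (-627325595 + 368456)*(613/218 + 269196) = -626957139*58685341/218 = -36793193494599399/218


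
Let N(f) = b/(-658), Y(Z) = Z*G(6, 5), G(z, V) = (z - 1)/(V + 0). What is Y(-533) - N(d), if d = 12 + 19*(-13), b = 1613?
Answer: -349101/658 ≈ -530.55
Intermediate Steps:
G(z, V) = (-1 + z)/V
d = -235 (d = 12 - 247 = -235)
Y(Z) = Z (Y(Z) = Z*((-1 + 6)/5) = Z*((1/5)*5) = Z*1 = Z)
N(f) = -1613/658 (N(f) = 1613/(-658) = 1613*(-1/658) = -1613/658)
Y(-533) - N(d) = -533 - 1*(-1613/658) = -533 + 1613/658 = -349101/658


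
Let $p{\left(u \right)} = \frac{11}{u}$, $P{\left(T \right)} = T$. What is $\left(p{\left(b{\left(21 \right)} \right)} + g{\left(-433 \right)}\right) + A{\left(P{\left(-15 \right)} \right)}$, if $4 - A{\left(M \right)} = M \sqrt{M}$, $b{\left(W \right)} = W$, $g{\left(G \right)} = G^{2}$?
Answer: $\frac{3937364}{21} + 15 i \sqrt{15} \approx 1.8749 \cdot 10^{5} + 58.095 i$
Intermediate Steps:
$A{\left(M \right)} = 4 - M^{\frac{3}{2}}$ ($A{\left(M \right)} = 4 - M \sqrt{M} = 4 - M^{\frac{3}{2}}$)
$\left(p{\left(b{\left(21 \right)} \right)} + g{\left(-433 \right)}\right) + A{\left(P{\left(-15 \right)} \right)} = \left(\frac{11}{21} + \left(-433\right)^{2}\right) + \left(4 - \left(-15\right)^{\frac{3}{2}}\right) = \left(11 \cdot \frac{1}{21} + 187489\right) + \left(4 - - 15 i \sqrt{15}\right) = \left(\frac{11}{21} + 187489\right) + \left(4 + 15 i \sqrt{15}\right) = \frac{3937280}{21} + \left(4 + 15 i \sqrt{15}\right) = \frac{3937364}{21} + 15 i \sqrt{15}$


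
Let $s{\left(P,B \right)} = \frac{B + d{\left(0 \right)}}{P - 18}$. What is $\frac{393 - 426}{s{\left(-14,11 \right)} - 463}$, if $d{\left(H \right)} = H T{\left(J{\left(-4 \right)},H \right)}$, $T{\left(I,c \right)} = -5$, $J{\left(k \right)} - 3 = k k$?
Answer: $\frac{1056}{14827} \approx 0.071221$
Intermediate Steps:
$J{\left(k \right)} = 3 + k^{2}$ ($J{\left(k \right)} = 3 + k k = 3 + k^{2}$)
$d{\left(H \right)} = - 5 H$ ($d{\left(H \right)} = H \left(-5\right) = - 5 H$)
$s{\left(P,B \right)} = \frac{B}{-18 + P}$ ($s{\left(P,B \right)} = \frac{B - 0}{P - 18} = \frac{B + 0}{-18 + P} = \frac{B}{-18 + P}$)
$\frac{393 - 426}{s{\left(-14,11 \right)} - 463} = \frac{393 - 426}{\frac{11}{-18 - 14} - 463} = - \frac{33}{\frac{11}{-32} - 463} = - \frac{33}{11 \left(- \frac{1}{32}\right) - 463} = - \frac{33}{- \frac{11}{32} - 463} = - \frac{33}{- \frac{14827}{32}} = \left(-33\right) \left(- \frac{32}{14827}\right) = \frac{1056}{14827}$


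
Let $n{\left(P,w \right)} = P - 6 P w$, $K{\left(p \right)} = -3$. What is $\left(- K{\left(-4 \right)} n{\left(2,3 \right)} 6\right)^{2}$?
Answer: $374544$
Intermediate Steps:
$n{\left(P,w \right)} = P - 6 P w$
$\left(- K{\left(-4 \right)} n{\left(2,3 \right)} 6\right)^{2} = \left(- - 3 \cdot 2 \left(1 - 18\right) 6\right)^{2} = \left(- - 3 \cdot 2 \left(-17\right) 6\right)^{2} = \left(- \left(-3\right) \left(-34\right) 6\right)^{2} = \left(- 102 \cdot 6\right)^{2} = \left(\left(-1\right) 612\right)^{2} = \left(-612\right)^{2} = 374544$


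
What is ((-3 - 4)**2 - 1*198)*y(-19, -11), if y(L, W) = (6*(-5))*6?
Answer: 26820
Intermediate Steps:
y(L, W) = -180 (y(L, W) = -30*6 = -180)
((-3 - 4)**2 - 1*198)*y(-19, -11) = ((-3 - 4)**2 - 1*198)*(-180) = ((-7)**2 - 198)*(-180) = (49 - 198)*(-180) = -149*(-180) = 26820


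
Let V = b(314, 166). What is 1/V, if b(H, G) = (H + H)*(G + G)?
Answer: 1/208496 ≈ 4.7963e-6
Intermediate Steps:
b(H, G) = 4*G*H (b(H, G) = (2*H)*(2*G) = 4*G*H)
V = 208496 (V = 4*166*314 = 208496)
1/V = 1/208496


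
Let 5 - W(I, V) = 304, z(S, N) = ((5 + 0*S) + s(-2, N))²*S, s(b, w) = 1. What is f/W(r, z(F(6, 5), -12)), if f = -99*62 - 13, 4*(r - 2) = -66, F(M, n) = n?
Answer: 6151/299 ≈ 20.572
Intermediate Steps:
r = -29/2 (r = 2 + (¼)*(-66) = 2 - 33/2 = -29/2 ≈ -14.500)
z(S, N) = 36*S (z(S, N) = ((5 + 0*S) + 1)²*S = ((5 + 0) + 1)²*S = (5 + 1)²*S = 6²*S = 36*S)
f = -6151 (f = -6138 - 13 = -6151)
W(I, V) = -299 (W(I, V) = 5 - 1*304 = 5 - 304 = -299)
f/W(r, z(F(6, 5), -12)) = -6151/(-299) = -6151*(-1/299) = 6151/299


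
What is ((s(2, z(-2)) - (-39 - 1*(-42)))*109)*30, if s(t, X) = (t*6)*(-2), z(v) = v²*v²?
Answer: -88290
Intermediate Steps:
z(v) = v⁴
s(t, X) = -12*t (s(t, X) = (6*t)*(-2) = -12*t)
((s(2, z(-2)) - (-39 - 1*(-42)))*109)*30 = ((-12*2 - (-39 - 1*(-42)))*109)*30 = ((-24 - (-39 + 42))*109)*30 = ((-24 - 1*3)*109)*30 = ((-24 - 3)*109)*30 = -27*109*30 = -2943*30 = -88290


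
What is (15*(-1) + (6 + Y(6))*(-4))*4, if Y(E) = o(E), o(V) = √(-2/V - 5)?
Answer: -156 - 64*I*√3/3 ≈ -156.0 - 36.95*I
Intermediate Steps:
o(V) = √(-5 - 2/V)
Y(E) = √(-5 - 2/E)
(15*(-1) + (6 + Y(6))*(-4))*4 = (15*(-1) + (6 + √(-5 - 2/6))*(-4))*4 = (-15 + (6 + √(-5 - 2*⅙))*(-4))*4 = (-15 + (6 + √(-5 - ⅓))*(-4))*4 = (-15 + (6 + √(-16/3))*(-4))*4 = (-15 + (6 + 4*I*√3/3)*(-4))*4 = (-15 + (-24 - 16*I*√3/3))*4 = (-39 - 16*I*√3/3)*4 = -156 - 64*I*√3/3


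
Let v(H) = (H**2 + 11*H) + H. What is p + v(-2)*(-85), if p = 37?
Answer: 1737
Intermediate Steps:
v(H) = H**2 + 12*H
p + v(-2)*(-85) = 37 - 2*(12 - 2)*(-85) = 37 - 2*10*(-85) = 37 - 20*(-85) = 37 + 1700 = 1737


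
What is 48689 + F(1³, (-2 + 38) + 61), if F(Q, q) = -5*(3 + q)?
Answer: 48189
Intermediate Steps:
F(Q, q) = -15 - 5*q
48689 + F(1³, (-2 + 38) + 61) = 48689 + (-15 - 5*((-2 + 38) + 61)) = 48689 + (-15 - 5*(36 + 61)) = 48689 + (-15 - 5*97) = 48689 + (-15 - 485) = 48689 - 500 = 48189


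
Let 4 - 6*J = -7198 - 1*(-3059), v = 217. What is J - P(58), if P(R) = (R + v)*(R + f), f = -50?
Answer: -3019/2 ≈ -1509.5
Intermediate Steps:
P(R) = (-50 + R)*(217 + R) (P(R) = (R + 217)*(R - 50) = (217 + R)*(-50 + R) = (-50 + R)*(217 + R))
J = 1381/2 (J = 2/3 - (-7198 - 1*(-3059))/6 = 2/3 - (-7198 + 3059)/6 = 2/3 - 1/6*(-4139) = 2/3 + 4139/6 = 1381/2 ≈ 690.50)
J - P(58) = 1381/2 - (-10850 + 58**2 + 167*58) = 1381/2 - (-10850 + 3364 + 9686) = 1381/2 - 1*2200 = 1381/2 - 2200 = -3019/2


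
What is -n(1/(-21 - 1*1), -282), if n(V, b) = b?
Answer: 282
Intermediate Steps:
-n(1/(-21 - 1*1), -282) = -1*(-282) = 282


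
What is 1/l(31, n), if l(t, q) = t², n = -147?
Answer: 1/961 ≈ 0.0010406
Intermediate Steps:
1/l(31, n) = 1/(31²) = 1/961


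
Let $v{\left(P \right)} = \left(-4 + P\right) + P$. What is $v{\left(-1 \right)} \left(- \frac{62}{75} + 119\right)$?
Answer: $- \frac{17726}{25} \approx -709.04$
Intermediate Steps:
$v{\left(P \right)} = -4 + 2 P$
$v{\left(-1 \right)} \left(- \frac{62}{75} + 119\right) = \left(-4 + 2 \left(-1\right)\right) \left(- \frac{62}{75} + 119\right) = \left(-4 - 2\right) \left(\left(-62\right) \frac{1}{75} + 119\right) = - 6 \left(- \frac{62}{75} + 119\right) = \left(-6\right) \frac{8863}{75} = - \frac{17726}{25}$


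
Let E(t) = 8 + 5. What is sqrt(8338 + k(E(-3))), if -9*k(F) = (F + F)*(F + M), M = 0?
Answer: 4*sqrt(4669)/3 ≈ 91.107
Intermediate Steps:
E(t) = 13
k(F) = -2*F**2/9 (k(F) = -(F + F)*(F + 0)/9 = -2*F*F/9 = -2*F**2/9)
sqrt(8338 + k(E(-3))) = sqrt(8338 - 2/9*13**2) = sqrt(8338 - 2/9*169) = sqrt(8338 - 338/9) = sqrt(74704/9) = 4*sqrt(4669)/3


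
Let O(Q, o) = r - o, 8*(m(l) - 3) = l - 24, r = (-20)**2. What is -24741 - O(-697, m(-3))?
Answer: -201131/8 ≈ -25141.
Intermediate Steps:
r = 400
m(l) = l/8 (m(l) = 3 + (l - 24)/8 = 3 + (-24 + l)/8 = 3 + (-3 + l/8) = l/8)
O(Q, o) = 400 - o
-24741 - O(-697, m(-3)) = -24741 - (400 - (-3)/8) = -24741 - (400 - 1*(-3/8)) = -24741 - (400 + 3/8) = -24741 - 1*3203/8 = -24741 - 3203/8 = -201131/8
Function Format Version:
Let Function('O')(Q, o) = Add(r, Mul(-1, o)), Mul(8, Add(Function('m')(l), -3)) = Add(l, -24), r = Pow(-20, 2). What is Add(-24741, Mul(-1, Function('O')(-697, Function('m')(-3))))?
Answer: Rational(-201131, 8) ≈ -25141.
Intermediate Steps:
r = 400
Function('m')(l) = Mul(Rational(1, 8), l) (Function('m')(l) = Add(3, Mul(Rational(1, 8), Add(l, -24))) = Add(3, Mul(Rational(1, 8), Add(-24, l))) = Add(3, Add(-3, Mul(Rational(1, 8), l))) = Mul(Rational(1, 8), l))
Function('O')(Q, o) = Add(400, Mul(-1, o))
Add(-24741, Mul(-1, Function('O')(-697, Function('m')(-3)))) = Add(-24741, Mul(-1, Add(400, Mul(-1, Mul(Rational(1, 8), -3))))) = Add(-24741, Mul(-1, Add(400, Mul(-1, Rational(-3, 8))))) = Add(-24741, Mul(-1, Add(400, Rational(3, 8)))) = Add(-24741, Mul(-1, Rational(3203, 8))) = Add(-24741, Rational(-3203, 8)) = Rational(-201131, 8)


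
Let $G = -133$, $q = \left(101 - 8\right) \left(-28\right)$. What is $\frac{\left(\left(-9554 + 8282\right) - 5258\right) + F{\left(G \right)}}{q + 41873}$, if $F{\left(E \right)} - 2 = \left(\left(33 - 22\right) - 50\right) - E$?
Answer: $- \frac{6434}{39269} \approx -0.16384$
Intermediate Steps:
$q = -2604$ ($q = 93 \left(-28\right) = -2604$)
$F{\left(E \right)} = -37 - E$ ($F{\left(E \right)} = 2 - \left(39 + E\right) = -37 - E$)
$\frac{\left(\left(-9554 + 8282\right) - 5258\right) + F{\left(G \right)}}{q + 41873} = \frac{\left(\left(-9554 + 8282\right) - 5258\right) - -96}{-2604 + 41873} = \frac{\left(-1272 - 5258\right) + \left(-37 + 133\right)}{39269} = \left(-6530 + 96\right) \frac{1}{39269} = \left(-6434\right) \frac{1}{39269} = - \frac{6434}{39269}$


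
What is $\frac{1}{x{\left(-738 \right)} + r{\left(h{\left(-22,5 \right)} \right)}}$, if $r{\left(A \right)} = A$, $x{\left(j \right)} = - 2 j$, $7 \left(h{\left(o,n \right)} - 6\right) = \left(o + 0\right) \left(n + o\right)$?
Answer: $\frac{7}{10748} \approx 0.00065128$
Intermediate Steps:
$h{\left(o,n \right)} = 6 + \frac{o \left(n + o\right)}{7}$ ($h{\left(o,n \right)} = 6 + \frac{\left(o + 0\right) \left(n + o\right)}{7} = 6 + \frac{o \left(n + o\right)}{7}$)
$\frac{1}{x{\left(-738 \right)} + r{\left(h{\left(-22,5 \right)} \right)}} = \frac{1}{\left(-2\right) \left(-738\right) + \left(6 + \frac{\left(-22\right)^{2}}{7} + \frac{1}{7} \cdot 5 \left(-22\right)\right)} = \frac{1}{1476 + \left(6 + \frac{1}{7} \cdot 484 - \frac{110}{7}\right)} = \frac{1}{1476 + \left(6 + \frac{484}{7} - \frac{110}{7}\right)} = \frac{1}{1476 + \frac{416}{7}} = \frac{1}{\frac{10748}{7}} = \frac{7}{10748}$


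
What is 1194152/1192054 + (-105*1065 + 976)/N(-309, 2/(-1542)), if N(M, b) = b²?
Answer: -39274120599307967/596027 ≈ -6.5893e+10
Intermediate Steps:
1194152/1192054 + (-105*1065 + 976)/N(-309, 2/(-1542)) = 1194152/1192054 + (-105*1065 + 976)/((2/(-1542))²) = 1194152*(1/1192054) + (-111825 + 976)/((2*(-1/1542))²) = 597076/596027 - 110849/((-1/771)²) = 597076/596027 - 110849/1/594441 = 597076/596027 - 110849*594441 = 597076/596027 - 65893190409 = -39274120599307967/596027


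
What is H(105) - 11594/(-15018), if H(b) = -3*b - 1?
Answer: -2367047/7509 ≈ -315.23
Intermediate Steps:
H(b) = -1 - 3*b
H(105) - 11594/(-15018) = (-1 - 3*105) - 11594/(-15018) = (-1 - 315) - 11594*(-1)/15018 = -316 - 1*(-5797/7509) = -316 + 5797/7509 = -2367047/7509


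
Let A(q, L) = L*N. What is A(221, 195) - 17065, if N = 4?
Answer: -16285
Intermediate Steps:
A(q, L) = 4*L (A(q, L) = L*4 = 4*L)
A(221, 195) - 17065 = 4*195 - 17065 = 780 - 17065 = -16285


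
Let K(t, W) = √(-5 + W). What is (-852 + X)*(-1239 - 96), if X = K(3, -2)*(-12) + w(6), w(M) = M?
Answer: 1129410 + 16020*I*√7 ≈ 1.1294e+6 + 42385.0*I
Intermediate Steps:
X = 6 - 12*I*√7 (X = √(-5 - 2)*(-12) + 6 = √(-7)*(-12) + 6 = (I*√7)*(-12) + 6 = -12*I*√7 + 6 = 6 - 12*I*√7 ≈ 6.0 - 31.749*I)
(-852 + X)*(-1239 - 96) = (-852 + (6 - 12*I*√7))*(-1239 - 96) = (-846 - 12*I*√7)*(-1335) = 1129410 + 16020*I*√7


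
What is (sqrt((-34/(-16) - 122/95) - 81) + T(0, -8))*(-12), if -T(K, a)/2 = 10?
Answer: 240 - 9*I*sqrt(1286110)/95 ≈ 240.0 - 107.44*I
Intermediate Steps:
T(K, a) = -20 (T(K, a) = -2*10 = -20)
(sqrt((-34/(-16) - 122/95) - 81) + T(0, -8))*(-12) = (sqrt((-34/(-16) - 122/95) - 81) - 20)*(-12) = (sqrt((-34*(-1/16) - 122*1/95) - 81) - 20)*(-12) = (sqrt((17/8 - 122/95) - 81) - 20)*(-12) = (sqrt(639/760 - 81) - 20)*(-12) = (sqrt(-60921/760) - 20)*(-12) = (3*I*sqrt(1286110)/380 - 20)*(-12) = (-20 + 3*I*sqrt(1286110)/380)*(-12) = 240 - 9*I*sqrt(1286110)/95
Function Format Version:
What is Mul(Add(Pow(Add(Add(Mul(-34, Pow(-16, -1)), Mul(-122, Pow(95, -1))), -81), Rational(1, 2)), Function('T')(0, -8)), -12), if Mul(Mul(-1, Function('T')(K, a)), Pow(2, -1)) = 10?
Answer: Add(240, Mul(Rational(-9, 95), I, Pow(1286110, Rational(1, 2)))) ≈ Add(240.00, Mul(-107.44, I))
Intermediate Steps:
Function('T')(K, a) = -20 (Function('T')(K, a) = Mul(-2, 10) = -20)
Mul(Add(Pow(Add(Add(Mul(-34, Pow(-16, -1)), Mul(-122, Pow(95, -1))), -81), Rational(1, 2)), Function('T')(0, -8)), -12) = Mul(Add(Pow(Add(Add(Mul(-34, Pow(-16, -1)), Mul(-122, Pow(95, -1))), -81), Rational(1, 2)), -20), -12) = Mul(Add(Pow(Add(Add(Mul(-34, Rational(-1, 16)), Mul(-122, Rational(1, 95))), -81), Rational(1, 2)), -20), -12) = Mul(Add(Pow(Add(Add(Rational(17, 8), Rational(-122, 95)), -81), Rational(1, 2)), -20), -12) = Mul(Add(Pow(Add(Rational(639, 760), -81), Rational(1, 2)), -20), -12) = Mul(Add(Pow(Rational(-60921, 760), Rational(1, 2)), -20), -12) = Mul(Add(Mul(Rational(3, 380), I, Pow(1286110, Rational(1, 2))), -20), -12) = Mul(Add(-20, Mul(Rational(3, 380), I, Pow(1286110, Rational(1, 2)))), -12) = Add(240, Mul(Rational(-9, 95), I, Pow(1286110, Rational(1, 2))))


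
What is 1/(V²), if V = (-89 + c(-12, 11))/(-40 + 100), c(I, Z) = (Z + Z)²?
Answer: 144/6241 ≈ 0.023073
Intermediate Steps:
c(I, Z) = 4*Z² (c(I, Z) = (2*Z)² = 4*Z²)
V = 79/12 (V = (-89 + 4*11²)/(-40 + 100) = (-89 + 4*121)/60 = (-89 + 484)*(1/60) = 395*(1/60) = 79/12 ≈ 6.5833)
1/(V²) = 1/((79/12)²) = 1/(6241/144) = 144/6241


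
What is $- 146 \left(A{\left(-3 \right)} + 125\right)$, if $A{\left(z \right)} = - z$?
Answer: $-18688$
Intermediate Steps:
$- 146 \left(A{\left(-3 \right)} + 125\right) = - 146 \left(\left(-1\right) \left(-3\right) + 125\right) = - 146 \left(3 + 125\right) = \left(-146\right) 128 = -18688$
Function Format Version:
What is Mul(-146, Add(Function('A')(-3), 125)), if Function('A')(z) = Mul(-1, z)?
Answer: -18688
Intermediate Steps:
Mul(-146, Add(Function('A')(-3), 125)) = Mul(-146, Add(Mul(-1, -3), 125)) = Mul(-146, Add(3, 125)) = Mul(-146, 128) = -18688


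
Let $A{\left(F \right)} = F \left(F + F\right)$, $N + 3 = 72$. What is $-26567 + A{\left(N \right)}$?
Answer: $-17045$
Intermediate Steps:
$N = 69$ ($N = -3 + 72 = 69$)
$A{\left(F \right)} = 2 F^{2}$ ($A{\left(F \right)} = F 2 F = 2 F^{2}$)
$-26567 + A{\left(N \right)} = -26567 + 2 \cdot 69^{2} = -26567 + 2 \cdot 4761 = -26567 + 9522 = -17045$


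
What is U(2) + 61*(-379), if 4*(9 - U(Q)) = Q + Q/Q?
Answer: -92443/4 ≈ -23111.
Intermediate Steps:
U(Q) = 35/4 - Q/4 (U(Q) = 9 - (Q + Q/Q)/4 = 9 - (Q + 1)/4 = 9 - (1 + Q)/4 = 9 + (-¼ - Q/4) = 35/4 - Q/4)
U(2) + 61*(-379) = (35/4 - ¼*2) + 61*(-379) = (35/4 - ½) - 23119 = 33/4 - 23119 = -92443/4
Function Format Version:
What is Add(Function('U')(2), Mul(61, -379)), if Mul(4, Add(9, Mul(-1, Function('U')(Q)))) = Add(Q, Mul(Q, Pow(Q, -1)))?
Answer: Rational(-92443, 4) ≈ -23111.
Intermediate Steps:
Function('U')(Q) = Add(Rational(35, 4), Mul(Rational(-1, 4), Q)) (Function('U')(Q) = Add(9, Mul(Rational(-1, 4), Add(Q, Mul(Q, Pow(Q, -1))))) = Add(9, Mul(Rational(-1, 4), Add(Q, 1))) = Add(9, Mul(Rational(-1, 4), Add(1, Q))) = Add(9, Add(Rational(-1, 4), Mul(Rational(-1, 4), Q))) = Add(Rational(35, 4), Mul(Rational(-1, 4), Q)))
Add(Function('U')(2), Mul(61, -379)) = Add(Add(Rational(35, 4), Mul(Rational(-1, 4), 2)), Mul(61, -379)) = Add(Add(Rational(35, 4), Rational(-1, 2)), -23119) = Add(Rational(33, 4), -23119) = Rational(-92443, 4)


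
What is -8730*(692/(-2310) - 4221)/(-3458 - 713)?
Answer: -29253606/3311 ≈ -8835.3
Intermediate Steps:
-8730*(692/(-2310) - 4221)/(-3458 - 713) = -8730/((-4171/(692*(-1/2310) - 4221))) = -8730/((-4171/(-346/1155 - 4221))) = -8730/((-4171/(-4875601/1155))) = -8730/((-4171*(-1155/4875601))) = -8730/4817505/4875601 = -8730*4875601/4817505 = -29253606/3311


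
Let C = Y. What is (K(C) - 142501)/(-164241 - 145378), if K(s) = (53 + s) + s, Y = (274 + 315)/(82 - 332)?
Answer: 17806589/38702375 ≈ 0.46009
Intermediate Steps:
Y = -589/250 (Y = 589/(-250) = 589*(-1/250) = -589/250 ≈ -2.3560)
C = -589/250 ≈ -2.3560
K(s) = 53 + 2*s
(K(C) - 142501)/(-164241 - 145378) = ((53 + 2*(-589/250)) - 142501)/(-164241 - 145378) = ((53 - 589/125) - 142501)/(-309619) = (6036/125 - 142501)*(-1/309619) = -17806589/125*(-1/309619) = 17806589/38702375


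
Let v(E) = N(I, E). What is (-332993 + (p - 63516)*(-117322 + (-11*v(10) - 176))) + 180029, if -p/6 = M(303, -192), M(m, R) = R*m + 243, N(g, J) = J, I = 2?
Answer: -33410468820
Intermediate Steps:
v(E) = E
M(m, R) = 243 + R*m
p = 347598 (p = -6*(243 - 192*303) = -6*(243 - 58176) = -6*(-57933) = 347598)
(-332993 + (p - 63516)*(-117322 + (-11*v(10) - 176))) + 180029 = (-332993 + (347598 - 63516)*(-117322 + (-11*10 - 176))) + 180029 = (-332993 + 284082*(-117322 + (-110 - 176))) + 180029 = (-332993 + 284082*(-117322 - 286)) + 180029 = (-332993 + 284082*(-117608)) + 180029 = (-332993 - 33410315856) + 180029 = -33410648849 + 180029 = -33410468820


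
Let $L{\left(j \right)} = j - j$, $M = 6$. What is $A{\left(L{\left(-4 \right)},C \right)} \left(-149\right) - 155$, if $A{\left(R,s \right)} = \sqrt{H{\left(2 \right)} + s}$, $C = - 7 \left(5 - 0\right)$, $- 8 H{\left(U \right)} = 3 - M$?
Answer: $-155 - \frac{149 i \sqrt{554}}{4} \approx -155.0 - 876.76 i$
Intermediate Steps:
$L{\left(j \right)} = 0$
$H{\left(U \right)} = \frac{3}{8}$ ($H{\left(U \right)} = - \frac{3 - 6}{8} = \left(- \frac{1}{8}\right) \left(-3\right) = \frac{3}{8}$)
$C = -35$ ($C = - 7 \left(5 + 0\right) = \left(-7\right) 5 = -35$)
$A{\left(R,s \right)} = \sqrt{\frac{3}{8} + s}$
$A{\left(L{\left(-4 \right)},C \right)} \left(-149\right) - 155 = \frac{\sqrt{6 + 16 \left(-35\right)}}{4} \left(-149\right) - 155 = \frac{\sqrt{6 - 560}}{4} \left(-149\right) - 155 = \frac{\sqrt{-554}}{4} \left(-149\right) - 155 = \frac{i \sqrt{554}}{4} \left(-149\right) - 155 = - \frac{149 i \sqrt{554}}{4} - 155 = -155 - \frac{149 i \sqrt{554}}{4}$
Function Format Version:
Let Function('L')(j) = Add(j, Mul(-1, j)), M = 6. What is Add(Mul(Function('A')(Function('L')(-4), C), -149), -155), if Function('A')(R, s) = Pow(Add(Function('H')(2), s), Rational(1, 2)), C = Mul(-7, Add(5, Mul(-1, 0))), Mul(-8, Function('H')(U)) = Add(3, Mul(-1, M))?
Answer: Add(-155, Mul(Rational(-149, 4), I, Pow(554, Rational(1, 2)))) ≈ Add(-155.00, Mul(-876.76, I))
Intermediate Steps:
Function('L')(j) = 0
Function('H')(U) = Rational(3, 8) (Function('H')(U) = Mul(Rational(-1, 8), Add(3, Mul(-1, 6))) = Mul(Rational(-1, 8), Add(3, -6)) = Mul(Rational(-1, 8), -3) = Rational(3, 8))
C = -35 (C = Mul(-7, Add(5, 0)) = Mul(-7, 5) = -35)
Function('A')(R, s) = Pow(Add(Rational(3, 8), s), Rational(1, 2))
Add(Mul(Function('A')(Function('L')(-4), C), -149), -155) = Add(Mul(Mul(Rational(1, 4), Pow(Add(6, Mul(16, -35)), Rational(1, 2))), -149), -155) = Add(Mul(Mul(Rational(1, 4), Pow(Add(6, -560), Rational(1, 2))), -149), -155) = Add(Mul(Mul(Rational(1, 4), Pow(-554, Rational(1, 2))), -149), -155) = Add(Mul(Mul(Rational(1, 4), Mul(I, Pow(554, Rational(1, 2)))), -149), -155) = Add(Mul(Mul(Rational(1, 4), I, Pow(554, Rational(1, 2))), -149), -155) = Add(Mul(Rational(-149, 4), I, Pow(554, Rational(1, 2))), -155) = Add(-155, Mul(Rational(-149, 4), I, Pow(554, Rational(1, 2))))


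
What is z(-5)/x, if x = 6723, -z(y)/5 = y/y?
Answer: -5/6723 ≈ -0.00074372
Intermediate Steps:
z(y) = -5 (z(y) = -5*y/y = -5*1 = -5)
z(-5)/x = -5/6723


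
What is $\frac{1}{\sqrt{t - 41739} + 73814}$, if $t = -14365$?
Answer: $\frac{36907}{2724281350} - \frac{i \sqrt{14026}}{2724281350} \approx 1.3547 \cdot 10^{-5} - 4.3473 \cdot 10^{-8} i$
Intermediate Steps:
$\frac{1}{\sqrt{t - 41739} + 73814} = \frac{1}{\sqrt{-14365 - 41739} + 73814} = \frac{1}{\sqrt{-56104} + 73814} = \frac{1}{2 i \sqrt{14026} + 73814} = \frac{1}{73814 + 2 i \sqrt{14026}}$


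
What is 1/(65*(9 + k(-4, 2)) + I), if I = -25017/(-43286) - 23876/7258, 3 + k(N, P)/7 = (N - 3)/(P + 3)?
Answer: -157084894/223015256373 ≈ -0.00070437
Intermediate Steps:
k(N, P) = -21 + 7*(-3 + N)/(3 + P) (k(N, P) = -21 + 7*((N - 3)/(P + 3)) = -21 + 7*((-3 + N)/(3 + P)) = -21 + 7*(-3 + N)/(3 + P))
I = -425961575/157084894 (I = -25017*(-1/43286) - 23876*1/7258 = 25017/43286 - 11938/3629 = -425961575/157084894 ≈ -2.7117)
1/(65*(9 + k(-4, 2)) + I) = 1/(65*(9 + 7*(-12 - 4 - 3*2)/(3 + 2)) - 425961575/157084894) = 1/(65*(9 + 7*(-12 - 4 - 6)/5) - 425961575/157084894) = 1/(65*(9 + 7*(⅕)*(-22)) - 425961575/157084894) = 1/(65*(9 - 154/5) - 425961575/157084894) = 1/(65*(-109/5) - 425961575/157084894) = 1/(-1417 - 425961575/157084894) = 1/(-223015256373/157084894) = -157084894/223015256373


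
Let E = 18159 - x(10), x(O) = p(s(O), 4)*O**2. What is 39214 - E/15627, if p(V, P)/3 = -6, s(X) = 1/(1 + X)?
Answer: 204259073/5209 ≈ 39213.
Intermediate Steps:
p(V, P) = -18 (p(V, P) = 3*(-6) = -18)
x(O) = -18*O**2
E = 19959 (E = 18159 - (-18)*10**2 = 18159 - (-18)*100 = 18159 - 1*(-1800) = 18159 + 1800 = 19959)
39214 - E/15627 = 39214 - 19959/15627 = 39214 - 1*6653/5209 = 39214 - 6653/5209 = 204259073/5209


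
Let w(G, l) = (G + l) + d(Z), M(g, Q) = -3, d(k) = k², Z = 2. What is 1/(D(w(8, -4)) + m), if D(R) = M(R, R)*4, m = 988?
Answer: 1/976 ≈ 0.0010246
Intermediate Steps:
w(G, l) = 4 + G + l (w(G, l) = (G + l) + 2² = (G + l) + 4 = 4 + G + l)
D(R) = -12 (D(R) = -3*4 = -12)
1/(D(w(8, -4)) + m) = 1/(-12 + 988) = 1/976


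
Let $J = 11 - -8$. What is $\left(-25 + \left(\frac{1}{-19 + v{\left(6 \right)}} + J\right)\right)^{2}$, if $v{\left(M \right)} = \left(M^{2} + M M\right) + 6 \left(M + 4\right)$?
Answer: $\frac{458329}{12769} \approx 35.894$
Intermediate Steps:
$v{\left(M \right)} = 24 + 2 M^{2} + 6 M$ ($v{\left(M \right)} = \left(M^{2} + M^{2}\right) + 6 \left(4 + M\right) = 2 M^{2} + \left(24 + 6 M\right) = 24 + 2 M^{2} + 6 M$)
$J = 19$ ($J = 11 + 8 = 19$)
$\left(-25 + \left(\frac{1}{-19 + v{\left(6 \right)}} + J\right)\right)^{2} = \left(-25 + \left(\frac{1}{-19 + \left(24 + 2 \cdot 6^{2} + 6 \cdot 6\right)} + 19\right)\right)^{2} = \left(-25 + \left(\frac{1}{-19 + \left(24 + 2 \cdot 36 + 36\right)} + 19\right)\right)^{2} = \left(-25 + \left(\frac{1}{-19 + \left(24 + 72 + 36\right)} + 19\right)\right)^{2} = \left(-25 + \left(\frac{1}{-19 + 132} + 19\right)\right)^{2} = \left(-25 + \left(\frac{1}{113} + 19\right)\right)^{2} = \left(-25 + \frac{2148}{113}\right)^{2} = \left(- \frac{677}{113}\right)^{2} = \frac{458329}{12769}$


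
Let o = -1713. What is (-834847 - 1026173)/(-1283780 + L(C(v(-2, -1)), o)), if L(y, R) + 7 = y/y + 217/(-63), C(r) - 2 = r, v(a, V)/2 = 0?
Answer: 3349836/2310821 ≈ 1.4496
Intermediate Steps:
v(a, V) = 0 (v(a, V) = 2*0 = 0)
C(r) = 2 + r
L(y, R) = -85/9 (L(y, R) = -7 + (y/y + 217/(-63)) = -7 + (1 + 217*(-1/63)) = -7 + (1 - 31/9) = -7 - 22/9 = -85/9)
(-834847 - 1026173)/(-1283780 + L(C(v(-2, -1)), o)) = (-834847 - 1026173)/(-1283780 - 85/9) = -1861020/(-11554105/9) = -1861020*(-9/11554105) = 3349836/2310821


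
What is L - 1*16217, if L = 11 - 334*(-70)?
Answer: 7174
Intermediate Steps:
L = 23391 (L = 11 + 23380 = 23391)
L - 1*16217 = 23391 - 1*16217 = 23391 - 16217 = 7174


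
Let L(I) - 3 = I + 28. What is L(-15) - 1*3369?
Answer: -3353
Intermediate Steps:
L(I) = 31 + I (L(I) = 3 + (I + 28) = 3 + (28 + I) = 31 + I)
L(-15) - 1*3369 = (31 - 15) - 1*3369 = 16 - 3369 = -3353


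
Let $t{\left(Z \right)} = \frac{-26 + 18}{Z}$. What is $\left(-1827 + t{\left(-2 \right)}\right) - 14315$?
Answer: $-16138$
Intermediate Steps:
$t{\left(Z \right)} = - \frac{8}{Z}$
$\left(-1827 + t{\left(-2 \right)}\right) - 14315 = \left(-1827 - \frac{8}{-2}\right) - 14315 = \left(-1827 - -4\right) - 14315 = \left(-1827 + 4\right) - 14315 = -1823 - 14315 = -16138$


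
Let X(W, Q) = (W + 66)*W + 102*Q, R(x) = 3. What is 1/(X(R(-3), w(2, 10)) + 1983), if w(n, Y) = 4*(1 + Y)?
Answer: 1/6678 ≈ 0.00014975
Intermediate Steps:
w(n, Y) = 4 + 4*Y
X(W, Q) = 102*Q + W*(66 + W) (X(W, Q) = (66 + W)*W + 102*Q = W*(66 + W) + 102*Q = 102*Q + W*(66 + W))
1/(X(R(-3), w(2, 10)) + 1983) = 1/((3**2 + 66*3 + 102*(4 + 4*10)) + 1983) = 1/((9 + 198 + 102*(4 + 40)) + 1983) = 1/((9 + 198 + 102*44) + 1983) = 1/((9 + 198 + 4488) + 1983) = 1/(4695 + 1983) = 1/6678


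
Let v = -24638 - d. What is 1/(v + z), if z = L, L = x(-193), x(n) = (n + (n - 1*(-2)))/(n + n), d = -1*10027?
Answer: -193/2819731 ≈ -6.8446e-5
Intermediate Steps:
d = -10027
x(n) = (2 + 2*n)/(2*n) (x(n) = (n + (n + 2))/((2*n)) = (n + (2 + n))*(1/(2*n)) = (2 + 2*n)*(1/(2*n)) = (2 + 2*n)/(2*n))
L = 192/193 (L = (1 - 193)/(-193) = -1/193*(-192) = 192/193 ≈ 0.99482)
z = 192/193 ≈ 0.99482
v = -14611 (v = -24638 - 1*(-10027) = -24638 + 10027 = -14611)
1/(v + z) = 1/(-14611 + 192/193) = 1/(-2819731/193) = -193/2819731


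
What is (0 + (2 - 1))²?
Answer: 1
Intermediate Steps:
(0 + (2 - 1))² = (0 + 1)² = 1² = 1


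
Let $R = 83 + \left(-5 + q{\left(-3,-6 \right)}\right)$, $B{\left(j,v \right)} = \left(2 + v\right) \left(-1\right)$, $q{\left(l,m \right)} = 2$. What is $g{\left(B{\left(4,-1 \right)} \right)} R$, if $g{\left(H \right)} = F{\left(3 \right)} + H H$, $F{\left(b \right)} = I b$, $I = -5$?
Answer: $-1120$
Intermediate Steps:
$F{\left(b \right)} = - 5 b$
$B{\left(j,v \right)} = -2 - v$
$g{\left(H \right)} = -15 + H^{2}$ ($g{\left(H \right)} = \left(-5\right) 3 + H H = -15 + H^{2}$)
$R = 80$ ($R = 83 + \left(-5 + 2\right) = 83 - 3 = 80$)
$g{\left(B{\left(4,-1 \right)} \right)} R = \left(-15 + \left(-2 - -1\right)^{2}\right) 80 = \left(-15 + \left(-2 + 1\right)^{2}\right) 80 = \left(-15 + \left(-1\right)^{2}\right) 80 = \left(-15 + 1\right) 80 = \left(-14\right) 80 = -1120$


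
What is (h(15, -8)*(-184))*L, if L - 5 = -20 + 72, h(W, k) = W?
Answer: -157320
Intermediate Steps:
L = 57 (L = 5 + (-20 + 72) = 5 + 52 = 57)
(h(15, -8)*(-184))*L = (15*(-184))*57 = -2760*57 = -157320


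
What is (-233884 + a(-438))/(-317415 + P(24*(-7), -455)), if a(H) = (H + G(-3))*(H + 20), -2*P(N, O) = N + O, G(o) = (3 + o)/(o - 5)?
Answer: 101600/634207 ≈ 0.16020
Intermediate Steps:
G(o) = (3 + o)/(-5 + o)
P(N, O) = -N/2 - O/2 (P(N, O) = -(N + O)/2 = -N/2 - O/2)
a(H) = H*(20 + H) (a(H) = (H + (3 - 3)/(-5 - 3))*(H + 20) = (H + 0/(-8))*(20 + H) = (H - 1/8*0)*(20 + H) = (H + 0)*(20 + H) = H*(20 + H))
(-233884 + a(-438))/(-317415 + P(24*(-7), -455)) = (-233884 - 438*(20 - 438))/(-317415 + (-12*(-7) - 1/2*(-455))) = (-233884 - 438*(-418))/(-317415 + (-1/2*(-168) + 455/2)) = (-233884 + 183084)/(-317415 + (84 + 455/2)) = -50800/(-317415 + 623/2) = -50800/(-634207/2) = -50800*(-2/634207) = 101600/634207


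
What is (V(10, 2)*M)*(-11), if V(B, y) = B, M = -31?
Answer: 3410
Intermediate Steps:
(V(10, 2)*M)*(-11) = (10*(-31))*(-11) = -310*(-11) = 3410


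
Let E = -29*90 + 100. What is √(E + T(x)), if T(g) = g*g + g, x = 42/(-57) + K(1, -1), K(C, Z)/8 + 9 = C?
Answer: 2*√145855/19 ≈ 40.201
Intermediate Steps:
E = -2510 (E = -2610 + 100 = -2510)
K(C, Z) = -72 + 8*C
x = -1230/19 (x = 42/(-57) + (-72 + 8*1) = 42*(-1/57) + (-72 + 8) = -14/19 - 64 = -1230/19 ≈ -64.737)
T(g) = g + g² (T(g) = g² + g = g + g²)
√(E + T(x)) = √(-2510 - 1230*(1 - 1230/19)/19) = √(-2510 - 1230/19*(-1211/19)) = √(-2510 + 1489530/361) = √(583420/361) = 2*√145855/19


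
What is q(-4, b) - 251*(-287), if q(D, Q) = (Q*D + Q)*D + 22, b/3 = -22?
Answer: 71267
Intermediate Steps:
b = -66 (b = 3*(-22) = -66)
q(D, Q) = 22 + D*(Q + D*Q) (q(D, Q) = (D*Q + Q)*D + 22 = (Q + D*Q)*D + 22 = D*(Q + D*Q) + 22 = 22 + D*(Q + D*Q))
q(-4, b) - 251*(-287) = (22 - 4*(-66) - 66*(-4)²) - 251*(-287) = (22 + 264 - 66*16) + 72037 = (22 + 264 - 1056) + 72037 = -770 + 72037 = 71267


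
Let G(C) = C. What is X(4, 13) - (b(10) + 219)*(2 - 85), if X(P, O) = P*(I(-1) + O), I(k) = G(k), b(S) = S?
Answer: 19055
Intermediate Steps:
I(k) = k
X(P, O) = P*(-1 + O)
X(4, 13) - (b(10) + 219)*(2 - 85) = 4*(-1 + 13) - (10 + 219)*(2 - 85) = 4*12 - 229*(-83) = 48 - 1*(-19007) = 48 + 19007 = 19055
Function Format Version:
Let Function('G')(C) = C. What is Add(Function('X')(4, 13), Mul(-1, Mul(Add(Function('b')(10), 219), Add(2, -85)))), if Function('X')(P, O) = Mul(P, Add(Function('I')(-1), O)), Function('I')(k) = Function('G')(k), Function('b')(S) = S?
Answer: 19055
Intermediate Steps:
Function('I')(k) = k
Function('X')(P, O) = Mul(P, Add(-1, O))
Add(Function('X')(4, 13), Mul(-1, Mul(Add(Function('b')(10), 219), Add(2, -85)))) = Add(Mul(4, Add(-1, 13)), Mul(-1, Mul(Add(10, 219), Add(2, -85)))) = Add(Mul(4, 12), Mul(-1, Mul(229, -83))) = Add(48, Mul(-1, -19007)) = Add(48, 19007) = 19055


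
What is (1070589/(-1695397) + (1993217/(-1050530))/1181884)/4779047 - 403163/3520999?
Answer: -368709653684887483490177607401/3220099125653486482519987994120 ≈ -0.11450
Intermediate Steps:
(1070589/(-1695397) + (1993217/(-1050530))/1181884)/4779047 - 403163/3520999 = (1070589*(-1/1695397) + (1993217*(-1/1050530))*(1/1181884))*(1/4779047) - 403163*1/3520999 = (-1070589/1695397 - 1993217/1050530*1/1181884)*(1/4779047) - 403163/3520999 = (-1070589/1695397 - 1993217/1241604598520)*(1/4779047) - 403163/3520999 = -120841054983550039/191364791956092040*1/4779047 - 403163/3520999 = -120841054983550039/914541334903385795485880 - 403163/3520999 = -368709653684887483490177607401/3220099125653486482519987994120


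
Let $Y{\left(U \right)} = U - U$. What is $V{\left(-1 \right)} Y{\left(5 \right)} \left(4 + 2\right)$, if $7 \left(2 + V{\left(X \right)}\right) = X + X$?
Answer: $0$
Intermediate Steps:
$Y{\left(U \right)} = 0$
$V{\left(X \right)} = -2 + \frac{2 X}{7}$ ($V{\left(X \right)} = -2 + \frac{X + X}{7} = -2 + \frac{2 X}{7}$)
$V{\left(-1 \right)} Y{\left(5 \right)} \left(4 + 2\right) = \left(-2 + \frac{2}{7} \left(-1\right)\right) 0 \left(4 + 2\right) = \left(-2 - \frac{2}{7}\right) 0 \cdot 6 = \left(- \frac{16}{7}\right) 0 \cdot 6 = 0 \cdot 6 = 0$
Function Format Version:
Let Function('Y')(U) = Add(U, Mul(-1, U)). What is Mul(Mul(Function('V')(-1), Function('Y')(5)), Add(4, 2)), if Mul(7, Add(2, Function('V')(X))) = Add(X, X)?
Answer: 0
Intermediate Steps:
Function('Y')(U) = 0
Function('V')(X) = Add(-2, Mul(Rational(2, 7), X)) (Function('V')(X) = Add(-2, Mul(Rational(1, 7), Add(X, X))) = Add(-2, Mul(Rational(1, 7), Mul(2, X))) = Add(-2, Mul(Rational(2, 7), X)))
Mul(Mul(Function('V')(-1), Function('Y')(5)), Add(4, 2)) = Mul(Mul(Add(-2, Mul(Rational(2, 7), -1)), 0), Add(4, 2)) = Mul(Mul(Add(-2, Rational(-2, 7)), 0), 6) = Mul(Mul(Rational(-16, 7), 0), 6) = Mul(0, 6) = 0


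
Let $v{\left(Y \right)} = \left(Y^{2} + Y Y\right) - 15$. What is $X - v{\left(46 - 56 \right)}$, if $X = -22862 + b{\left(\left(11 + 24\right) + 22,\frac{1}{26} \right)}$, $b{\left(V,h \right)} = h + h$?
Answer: $- \frac{299610}{13} \approx -23047.0$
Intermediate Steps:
$b{\left(V,h \right)} = 2 h$
$X = - \frac{297205}{13}$ ($X = -22862 + \frac{2}{26} = -22862 + 2 \cdot \frac{1}{26} = -22862 + \frac{1}{13} = - \frac{297205}{13} \approx -22862.0$)
$v{\left(Y \right)} = -15 + 2 Y^{2}$ ($v{\left(Y \right)} = \left(Y^{2} + Y^{2}\right) - 15 = 2 Y^{2} - 15 = -15 + 2 Y^{2}$)
$X - v{\left(46 - 56 \right)} = - \frac{297205}{13} - \left(-15 + 2 \left(46 - 56\right)^{2}\right) = - \frac{297205}{13} - \left(-15 + 2 \left(-10\right)^{2}\right) = - \frac{297205}{13} - \left(-15 + 2 \cdot 100\right) = - \frac{297205}{13} - \left(-15 + 200\right) = - \frac{297205}{13} - 185 = - \frac{299610}{13}$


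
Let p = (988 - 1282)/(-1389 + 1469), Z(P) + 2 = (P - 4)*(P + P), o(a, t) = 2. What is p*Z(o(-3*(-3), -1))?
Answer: 147/4 ≈ 36.750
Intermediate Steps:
Z(P) = -2 + 2*P*(-4 + P) (Z(P) = -2 + (P - 4)*(P + P) = -2 + (-4 + P)*(2*P) = -2 + 2*P*(-4 + P))
p = -147/40 (p = -294/80 = -294*1/80 = -147/40 ≈ -3.6750)
p*Z(o(-3*(-3), -1)) = -147*(-2 - 8*2 + 2*2**2)/40 = -147*(-2 - 16 + 2*4)/40 = -147*(-2 - 16 + 8)/40 = -147/40*(-10) = 147/4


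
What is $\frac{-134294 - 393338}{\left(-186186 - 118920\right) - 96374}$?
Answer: $\frac{65954}{50185} \approx 1.3142$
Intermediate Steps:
$\frac{-134294 - 393338}{\left(-186186 - 118920\right) - 96374} = - \frac{527632}{-305106 - 96374} = - \frac{527632}{-401480} = \left(-527632\right) \left(- \frac{1}{401480}\right) = \frac{65954}{50185}$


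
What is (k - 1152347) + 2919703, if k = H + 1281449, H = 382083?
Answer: 3430888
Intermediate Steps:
k = 1663532 (k = 382083 + 1281449 = 1663532)
(k - 1152347) + 2919703 = (1663532 - 1152347) + 2919703 = 511185 + 2919703 = 3430888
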